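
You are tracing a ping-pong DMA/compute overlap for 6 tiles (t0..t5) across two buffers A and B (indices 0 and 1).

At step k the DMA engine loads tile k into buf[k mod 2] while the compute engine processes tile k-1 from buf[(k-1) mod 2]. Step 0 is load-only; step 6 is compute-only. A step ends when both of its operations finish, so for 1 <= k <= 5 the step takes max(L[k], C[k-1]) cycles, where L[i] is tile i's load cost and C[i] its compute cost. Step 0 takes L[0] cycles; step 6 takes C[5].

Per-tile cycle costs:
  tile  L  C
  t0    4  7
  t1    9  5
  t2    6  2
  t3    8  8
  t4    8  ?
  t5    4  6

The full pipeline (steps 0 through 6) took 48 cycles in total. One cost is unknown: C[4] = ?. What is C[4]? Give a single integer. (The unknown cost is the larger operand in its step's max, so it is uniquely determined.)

step 0 | dur = L[0]=4 = 4
step 1 | dur = max(L[1]=9, C[0]=7) = 9
step 2 | dur = max(L[2]=6, C[1]=5) = 6
step 3 | dur = max(L[3]=8, C[2]=2) = 8
step 4 | dur = max(L[4]=8, C[3]=8) = 8
step 5 | dur = max(L[5]=4, C[4]=?) = C[4]  (unknown; binding)
step 6 | dur = C[5]=6 = 6
sum of known step durations = 41
dur[5] = total - known = 48 - 41 = 7
C[4] is the binding max in step 5, so C[4] = dur[5] = 7

C[4] = 7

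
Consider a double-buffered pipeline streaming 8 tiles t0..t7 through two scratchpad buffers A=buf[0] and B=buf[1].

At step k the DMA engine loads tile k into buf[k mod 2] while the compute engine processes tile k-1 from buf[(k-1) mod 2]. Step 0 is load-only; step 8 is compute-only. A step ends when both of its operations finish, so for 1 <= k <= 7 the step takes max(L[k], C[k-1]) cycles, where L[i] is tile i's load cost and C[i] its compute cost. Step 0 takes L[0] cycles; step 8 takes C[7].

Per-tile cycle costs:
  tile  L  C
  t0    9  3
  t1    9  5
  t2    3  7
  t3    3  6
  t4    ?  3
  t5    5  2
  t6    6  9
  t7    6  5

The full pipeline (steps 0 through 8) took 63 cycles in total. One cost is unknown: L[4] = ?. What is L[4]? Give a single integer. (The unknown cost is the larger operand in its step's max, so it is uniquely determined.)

step 0 | dur = L[0]=9 = 9
step 1 | dur = max(L[1]=9, C[0]=3) = 9
step 2 | dur = max(L[2]=3, C[1]=5) = 5
step 3 | dur = max(L[3]=3, C[2]=7) = 7
step 4 | dur = max(L[4]=?, C[3]=6) = L[4]  (unknown; binding)
step 5 | dur = max(L[5]=5, C[4]=3) = 5
step 6 | dur = max(L[6]=6, C[5]=2) = 6
step 7 | dur = max(L[7]=6, C[6]=9) = 9
step 8 | dur = C[7]=5 = 5
sum of known step durations = 55
dur[4] = total - known = 63 - 55 = 8
L[4] is the binding max in step 4, so L[4] = dur[4] = 8

L[4] = 8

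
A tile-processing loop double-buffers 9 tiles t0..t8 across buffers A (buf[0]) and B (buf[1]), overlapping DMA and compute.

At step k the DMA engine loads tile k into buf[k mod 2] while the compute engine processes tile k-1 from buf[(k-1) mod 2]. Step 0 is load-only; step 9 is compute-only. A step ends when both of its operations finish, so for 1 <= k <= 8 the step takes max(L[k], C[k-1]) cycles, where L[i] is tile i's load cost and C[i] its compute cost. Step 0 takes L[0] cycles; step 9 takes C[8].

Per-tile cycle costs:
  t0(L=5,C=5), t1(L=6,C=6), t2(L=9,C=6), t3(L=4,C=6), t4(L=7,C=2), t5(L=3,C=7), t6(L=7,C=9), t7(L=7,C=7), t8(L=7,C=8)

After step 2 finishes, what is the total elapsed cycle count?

step 0: L[0]=5 → dur=5, Σ=5 | A=load:t0 B=idle [load-only]
step 1: L[1]=6 C[0]=5 → dur=6, Σ=11 | A=compute:t0 B=load:t1 [load-bound]
step 2: L[2]=9 C[1]=6 → dur=9, Σ=20 | A=load:t2 B=compute:t1 [load-bound]
step 3: L[3]=4 C[2]=6 → dur=6, Σ=26 | A=compute:t2 B=load:t3 [compute-bound]
step 4: L[4]=7 C[3]=6 → dur=7, Σ=33 | A=load:t4 B=compute:t3 [load-bound]
step 5: L[5]=3 C[4]=2 → dur=3, Σ=36 | A=compute:t4 B=load:t5 [load-bound]
step 6: L[6]=7 C[5]=7 → dur=7, Σ=43 | A=load:t6 B=compute:t5 [tied]
step 7: L[7]=7 C[6]=9 → dur=9, Σ=52 | A=compute:t6 B=load:t7 [compute-bound]
step 8: L[8]=7 C[7]=7 → dur=7, Σ=59 | A=load:t8 B=compute:t7 [tied]
step 9: C[8]=8 → dur=8, Σ=67 | A=compute:t8 B=idle [compute-only]

end_cycle[2] = 20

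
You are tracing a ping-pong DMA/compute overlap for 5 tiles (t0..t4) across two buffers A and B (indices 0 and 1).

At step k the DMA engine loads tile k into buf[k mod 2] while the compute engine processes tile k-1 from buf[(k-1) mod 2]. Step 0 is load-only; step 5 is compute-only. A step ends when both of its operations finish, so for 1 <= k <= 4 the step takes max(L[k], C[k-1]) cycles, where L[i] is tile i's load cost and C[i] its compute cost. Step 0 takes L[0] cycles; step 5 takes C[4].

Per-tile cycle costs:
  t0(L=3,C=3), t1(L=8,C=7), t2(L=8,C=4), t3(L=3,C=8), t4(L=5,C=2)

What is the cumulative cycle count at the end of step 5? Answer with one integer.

end_cycle[5] = 33

k=0 load=t0/3c comp=- wait=3 total=3
k=1 load=t1/8c comp=t0/3c wait=8 total=11
k=2 load=t2/8c comp=t1/7c wait=8 total=19
k=3 load=t3/3c comp=t2/4c wait=4 total=23
k=4 load=t4/5c comp=t3/8c wait=8 total=31
k=5 load=- comp=t4/2c wait=2 total=33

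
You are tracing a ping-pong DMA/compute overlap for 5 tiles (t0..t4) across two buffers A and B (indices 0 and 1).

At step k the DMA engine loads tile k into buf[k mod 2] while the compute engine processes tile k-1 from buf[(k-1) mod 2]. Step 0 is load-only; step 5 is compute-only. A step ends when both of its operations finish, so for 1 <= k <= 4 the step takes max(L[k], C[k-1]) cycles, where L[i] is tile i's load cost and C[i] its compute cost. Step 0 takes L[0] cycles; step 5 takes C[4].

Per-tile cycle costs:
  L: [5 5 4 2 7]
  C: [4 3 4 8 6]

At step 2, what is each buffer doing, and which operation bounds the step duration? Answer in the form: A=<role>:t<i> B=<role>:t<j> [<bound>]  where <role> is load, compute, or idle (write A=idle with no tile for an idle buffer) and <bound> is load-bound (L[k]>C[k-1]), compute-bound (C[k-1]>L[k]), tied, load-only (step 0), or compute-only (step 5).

step 2: A=load:t2 B=compute:t1 [load-bound]

[0] DMA t0→A (5c) ∥ CU idle ⇒ 5c, clock 5
[1] DMA t1→B (5c) ∥ CU A:t0 (4c) ⇒ 5c, clock 10
[2] DMA t2→A (4c) ∥ CU B:t1 (3c) ⇒ 4c, clock 14
[3] DMA t3→B (2c) ∥ CU A:t2 (4c) ⇒ 4c, clock 18
[4] DMA t4→A (7c) ∥ CU B:t3 (8c) ⇒ 8c, clock 26
[5] DMA idle ∥ CU A:t4 (6c) ⇒ 6c, clock 32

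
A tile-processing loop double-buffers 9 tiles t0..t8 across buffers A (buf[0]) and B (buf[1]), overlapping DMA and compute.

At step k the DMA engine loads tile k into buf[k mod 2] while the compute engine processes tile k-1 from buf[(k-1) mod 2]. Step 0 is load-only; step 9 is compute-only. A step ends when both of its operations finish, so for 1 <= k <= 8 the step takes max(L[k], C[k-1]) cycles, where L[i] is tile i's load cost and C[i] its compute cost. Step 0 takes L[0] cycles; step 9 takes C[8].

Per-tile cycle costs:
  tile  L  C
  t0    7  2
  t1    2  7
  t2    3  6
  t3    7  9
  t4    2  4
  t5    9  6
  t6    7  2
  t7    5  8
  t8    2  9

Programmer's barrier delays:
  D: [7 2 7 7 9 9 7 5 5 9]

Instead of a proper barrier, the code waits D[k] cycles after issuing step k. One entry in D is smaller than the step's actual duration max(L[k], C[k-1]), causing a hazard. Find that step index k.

hazard at step 8

[0] required=L[0]=7=7 vs D=7 ok
[1] required=max(L[1]=2,C[0]=2)=2 vs D=2 ok
[2] required=max(L[2]=3,C[1]=7)=7 vs D=7 ok
[3] required=max(L[3]=7,C[2]=6)=7 vs D=7 ok
[4] required=max(L[4]=2,C[3]=9)=9 vs D=9 ok
[5] required=max(L[5]=9,C[4]=4)=9 vs D=9 ok
[6] required=max(L[6]=7,C[5]=6)=7 vs D=7 ok
[7] required=max(L[7]=5,C[6]=2)=5 vs D=5 ok
[8] required=max(L[8]=2,C[7]=8)=8 vs D=5 SHORT
[9] required=C[8]=9=9 vs D=9 ok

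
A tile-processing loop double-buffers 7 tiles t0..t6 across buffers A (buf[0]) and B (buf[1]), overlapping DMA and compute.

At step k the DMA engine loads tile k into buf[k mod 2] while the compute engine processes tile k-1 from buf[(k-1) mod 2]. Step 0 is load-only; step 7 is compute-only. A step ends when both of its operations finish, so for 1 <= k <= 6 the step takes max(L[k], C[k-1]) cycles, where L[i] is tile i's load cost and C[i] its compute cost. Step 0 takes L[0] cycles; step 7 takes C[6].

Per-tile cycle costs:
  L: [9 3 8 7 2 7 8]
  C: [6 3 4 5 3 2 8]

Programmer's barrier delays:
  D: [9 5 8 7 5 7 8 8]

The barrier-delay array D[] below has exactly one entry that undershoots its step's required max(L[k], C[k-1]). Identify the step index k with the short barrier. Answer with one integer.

hazard at step 1

k=0 barrier L[0]=9→9c, D[0]=9 ok
k=1 barrier max(L[1]=3,C[0]=6)→6c, D[1]=5 SHORT
k=2 barrier max(L[2]=8,C[1]=3)→8c, D[2]=8 ok
k=3 barrier max(L[3]=7,C[2]=4)→7c, D[3]=7 ok
k=4 barrier max(L[4]=2,C[3]=5)→5c, D[4]=5 ok
k=5 barrier max(L[5]=7,C[4]=3)→7c, D[5]=7 ok
k=6 barrier max(L[6]=8,C[5]=2)→8c, D[6]=8 ok
k=7 barrier C[6]=8→8c, D[7]=8 ok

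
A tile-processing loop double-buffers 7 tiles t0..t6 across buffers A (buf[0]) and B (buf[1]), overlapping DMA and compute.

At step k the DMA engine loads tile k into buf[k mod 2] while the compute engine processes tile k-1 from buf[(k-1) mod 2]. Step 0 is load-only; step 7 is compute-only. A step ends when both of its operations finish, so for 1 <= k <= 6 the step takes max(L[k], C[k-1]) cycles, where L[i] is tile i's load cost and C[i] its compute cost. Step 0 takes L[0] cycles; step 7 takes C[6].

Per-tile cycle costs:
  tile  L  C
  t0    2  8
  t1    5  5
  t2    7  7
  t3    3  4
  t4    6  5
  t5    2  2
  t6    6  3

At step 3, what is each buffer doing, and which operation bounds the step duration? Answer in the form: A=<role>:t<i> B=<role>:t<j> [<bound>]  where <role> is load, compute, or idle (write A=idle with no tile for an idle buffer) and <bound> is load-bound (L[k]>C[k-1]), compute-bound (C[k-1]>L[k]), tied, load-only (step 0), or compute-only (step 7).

step 3: A=compute:t2 B=load:t3 [compute-bound]

step 0: L[0]=2 → dur=2, Σ=2 | A=load:t0 B=idle [load-only]
step 1: L[1]=5 C[0]=8 → dur=8, Σ=10 | A=compute:t0 B=load:t1 [compute-bound]
step 2: L[2]=7 C[1]=5 → dur=7, Σ=17 | A=load:t2 B=compute:t1 [load-bound]
step 3: L[3]=3 C[2]=7 → dur=7, Σ=24 | A=compute:t2 B=load:t3 [compute-bound]
step 4: L[4]=6 C[3]=4 → dur=6, Σ=30 | A=load:t4 B=compute:t3 [load-bound]
step 5: L[5]=2 C[4]=5 → dur=5, Σ=35 | A=compute:t4 B=load:t5 [compute-bound]
step 6: L[6]=6 C[5]=2 → dur=6, Σ=41 | A=load:t6 B=compute:t5 [load-bound]
step 7: C[6]=3 → dur=3, Σ=44 | A=compute:t6 B=idle [compute-only]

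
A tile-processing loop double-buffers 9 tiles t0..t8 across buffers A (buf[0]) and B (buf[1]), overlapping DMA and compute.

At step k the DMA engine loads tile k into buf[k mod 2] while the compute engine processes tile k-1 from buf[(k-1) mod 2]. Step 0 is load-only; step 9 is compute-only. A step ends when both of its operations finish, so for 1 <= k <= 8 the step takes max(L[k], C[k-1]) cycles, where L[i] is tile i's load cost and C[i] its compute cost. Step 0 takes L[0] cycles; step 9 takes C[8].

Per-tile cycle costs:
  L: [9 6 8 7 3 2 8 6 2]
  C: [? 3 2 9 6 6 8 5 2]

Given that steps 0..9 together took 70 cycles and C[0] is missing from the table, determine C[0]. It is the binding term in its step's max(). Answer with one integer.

C[0] = 8

step 0 → dur = L[0]=9 = 9
step 1 → dur = max(L[1]=6, C[0]=?) = C[0]  (unknown; binding)
step 2 → dur = max(L[2]=8, C[1]=3) = 8
step 3 → dur = max(L[3]=7, C[2]=2) = 7
step 4 → dur = max(L[4]=3, C[3]=9) = 9
step 5 → dur = max(L[5]=2, C[4]=6) = 6
step 6 → dur = max(L[6]=8, C[5]=6) = 8
step 7 → dur = max(L[7]=6, C[6]=8) = 8
step 8 → dur = max(L[8]=2, C[7]=5) = 5
step 9 → dur = C[8]=2 = 2
sum of known step durations = 62
dur[1] = total - known = 70 - 62 = 8
C[0] is the binding max in step 1, so C[0] = dur[1] = 8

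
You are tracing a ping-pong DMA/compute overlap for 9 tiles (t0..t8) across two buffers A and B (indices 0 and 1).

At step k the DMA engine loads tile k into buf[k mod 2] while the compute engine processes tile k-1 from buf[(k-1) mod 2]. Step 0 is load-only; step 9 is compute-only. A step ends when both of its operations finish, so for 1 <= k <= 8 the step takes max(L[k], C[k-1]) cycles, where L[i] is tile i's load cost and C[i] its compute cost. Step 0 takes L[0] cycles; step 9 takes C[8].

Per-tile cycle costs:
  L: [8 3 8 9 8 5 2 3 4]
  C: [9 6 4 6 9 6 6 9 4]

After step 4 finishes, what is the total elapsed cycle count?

[0] DMA t0→A (8c) ∥ CU idle ⇒ 8c, clock 8
[1] DMA t1→B (3c) ∥ CU A:t0 (9c) ⇒ 9c, clock 17
[2] DMA t2→A (8c) ∥ CU B:t1 (6c) ⇒ 8c, clock 25
[3] DMA t3→B (9c) ∥ CU A:t2 (4c) ⇒ 9c, clock 34
[4] DMA t4→A (8c) ∥ CU B:t3 (6c) ⇒ 8c, clock 42
[5] DMA t5→B (5c) ∥ CU A:t4 (9c) ⇒ 9c, clock 51
[6] DMA t6→A (2c) ∥ CU B:t5 (6c) ⇒ 6c, clock 57
[7] DMA t7→B (3c) ∥ CU A:t6 (6c) ⇒ 6c, clock 63
[8] DMA t8→A (4c) ∥ CU B:t7 (9c) ⇒ 9c, clock 72
[9] DMA idle ∥ CU A:t8 (4c) ⇒ 4c, clock 76

end_cycle[4] = 42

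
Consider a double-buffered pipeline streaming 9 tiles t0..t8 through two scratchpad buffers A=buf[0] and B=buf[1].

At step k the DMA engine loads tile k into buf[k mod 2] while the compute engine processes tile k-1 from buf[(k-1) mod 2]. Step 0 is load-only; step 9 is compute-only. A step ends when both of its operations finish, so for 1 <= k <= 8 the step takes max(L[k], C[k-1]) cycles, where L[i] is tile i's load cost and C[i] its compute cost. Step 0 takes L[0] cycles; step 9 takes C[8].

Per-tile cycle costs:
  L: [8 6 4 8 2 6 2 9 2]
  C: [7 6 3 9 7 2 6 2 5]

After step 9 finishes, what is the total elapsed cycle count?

step 0: L[0]=8 → dur=8, Σ=8 | A=load:t0 B=idle [load-only]
step 1: L[1]=6 C[0]=7 → dur=7, Σ=15 | A=compute:t0 B=load:t1 [compute-bound]
step 2: L[2]=4 C[1]=6 → dur=6, Σ=21 | A=load:t2 B=compute:t1 [compute-bound]
step 3: L[3]=8 C[2]=3 → dur=8, Σ=29 | A=compute:t2 B=load:t3 [load-bound]
step 4: L[4]=2 C[3]=9 → dur=9, Σ=38 | A=load:t4 B=compute:t3 [compute-bound]
step 5: L[5]=6 C[4]=7 → dur=7, Σ=45 | A=compute:t4 B=load:t5 [compute-bound]
step 6: L[6]=2 C[5]=2 → dur=2, Σ=47 | A=load:t6 B=compute:t5 [tied]
step 7: L[7]=9 C[6]=6 → dur=9, Σ=56 | A=compute:t6 B=load:t7 [load-bound]
step 8: L[8]=2 C[7]=2 → dur=2, Σ=58 | A=load:t8 B=compute:t7 [tied]
step 9: C[8]=5 → dur=5, Σ=63 | A=compute:t8 B=idle [compute-only]

end_cycle[9] = 63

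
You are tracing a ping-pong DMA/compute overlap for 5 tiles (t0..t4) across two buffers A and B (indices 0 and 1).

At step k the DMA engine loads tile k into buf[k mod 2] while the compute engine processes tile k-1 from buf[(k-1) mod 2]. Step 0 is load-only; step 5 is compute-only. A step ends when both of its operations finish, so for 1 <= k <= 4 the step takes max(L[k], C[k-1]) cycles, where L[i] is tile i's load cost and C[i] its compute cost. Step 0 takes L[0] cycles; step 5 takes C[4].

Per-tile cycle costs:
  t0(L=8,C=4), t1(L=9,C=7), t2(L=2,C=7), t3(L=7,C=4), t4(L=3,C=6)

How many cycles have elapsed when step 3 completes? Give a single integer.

end_cycle[3] = 31

step 0: L[0]=8 → dur=8, Σ=8 | A=load:t0 B=idle [load-only]
step 1: L[1]=9 C[0]=4 → dur=9, Σ=17 | A=compute:t0 B=load:t1 [load-bound]
step 2: L[2]=2 C[1]=7 → dur=7, Σ=24 | A=load:t2 B=compute:t1 [compute-bound]
step 3: L[3]=7 C[2]=7 → dur=7, Σ=31 | A=compute:t2 B=load:t3 [tied]
step 4: L[4]=3 C[3]=4 → dur=4, Σ=35 | A=load:t4 B=compute:t3 [compute-bound]
step 5: C[4]=6 → dur=6, Σ=41 | A=compute:t4 B=idle [compute-only]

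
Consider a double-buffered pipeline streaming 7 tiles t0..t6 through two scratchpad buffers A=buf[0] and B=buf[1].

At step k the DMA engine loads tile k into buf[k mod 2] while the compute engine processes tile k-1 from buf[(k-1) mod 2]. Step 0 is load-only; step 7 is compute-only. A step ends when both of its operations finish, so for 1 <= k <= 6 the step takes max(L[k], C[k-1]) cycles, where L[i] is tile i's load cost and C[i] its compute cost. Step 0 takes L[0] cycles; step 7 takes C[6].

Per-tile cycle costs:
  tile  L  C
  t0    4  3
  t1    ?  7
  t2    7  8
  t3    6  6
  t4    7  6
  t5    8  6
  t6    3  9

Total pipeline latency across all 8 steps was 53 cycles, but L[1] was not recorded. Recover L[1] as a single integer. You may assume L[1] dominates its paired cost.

step 0 = dur = L[0]=4 = 4
step 1 = dur = max(L[1]=?, C[0]=3) = L[1]  (unknown; binding)
step 2 = dur = max(L[2]=7, C[1]=7) = 7
step 3 = dur = max(L[3]=6, C[2]=8) = 8
step 4 = dur = max(L[4]=7, C[3]=6) = 7
step 5 = dur = max(L[5]=8, C[4]=6) = 8
step 6 = dur = max(L[6]=3, C[5]=6) = 6
step 7 = dur = C[6]=9 = 9
sum of known step durations = 49
dur[1] = total - known = 53 - 49 = 4
L[1] is the binding max in step 1, so L[1] = dur[1] = 4

L[1] = 4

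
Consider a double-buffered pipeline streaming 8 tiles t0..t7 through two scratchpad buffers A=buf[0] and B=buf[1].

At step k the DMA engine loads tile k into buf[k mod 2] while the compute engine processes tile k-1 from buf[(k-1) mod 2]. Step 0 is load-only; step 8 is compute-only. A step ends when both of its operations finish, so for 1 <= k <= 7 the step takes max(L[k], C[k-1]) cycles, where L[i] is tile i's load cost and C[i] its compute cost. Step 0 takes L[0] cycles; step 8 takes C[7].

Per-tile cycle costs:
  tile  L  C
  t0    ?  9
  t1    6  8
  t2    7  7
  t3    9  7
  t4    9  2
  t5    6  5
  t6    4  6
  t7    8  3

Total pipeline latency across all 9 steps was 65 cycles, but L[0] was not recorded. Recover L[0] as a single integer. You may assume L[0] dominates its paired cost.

step 0 = dur = L[0]=? = L[0]  (unknown; binding)
step 1 = dur = max(L[1]=6, C[0]=9) = 9
step 2 = dur = max(L[2]=7, C[1]=8) = 8
step 3 = dur = max(L[3]=9, C[2]=7) = 9
step 4 = dur = max(L[4]=9, C[3]=7) = 9
step 5 = dur = max(L[5]=6, C[4]=2) = 6
step 6 = dur = max(L[6]=4, C[5]=5) = 5
step 7 = dur = max(L[7]=8, C[6]=6) = 8
step 8 = dur = C[7]=3 = 3
sum of known step durations = 57
dur[0] = total - known = 65 - 57 = 8
L[0] is the binding max in step 0, so L[0] = dur[0] = 8

L[0] = 8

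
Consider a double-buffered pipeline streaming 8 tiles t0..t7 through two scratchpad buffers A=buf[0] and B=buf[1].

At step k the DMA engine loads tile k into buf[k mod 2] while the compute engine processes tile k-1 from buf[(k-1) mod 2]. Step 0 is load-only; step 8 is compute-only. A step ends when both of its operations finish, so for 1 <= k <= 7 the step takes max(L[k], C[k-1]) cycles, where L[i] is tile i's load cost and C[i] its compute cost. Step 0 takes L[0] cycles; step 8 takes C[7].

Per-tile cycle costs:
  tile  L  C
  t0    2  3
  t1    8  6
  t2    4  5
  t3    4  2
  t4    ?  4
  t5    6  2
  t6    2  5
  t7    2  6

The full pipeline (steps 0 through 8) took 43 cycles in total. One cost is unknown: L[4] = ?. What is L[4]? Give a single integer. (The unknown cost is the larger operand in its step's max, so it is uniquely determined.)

L[4] = 3

step 0 = dur = L[0]=2 = 2
step 1 = dur = max(L[1]=8, C[0]=3) = 8
step 2 = dur = max(L[2]=4, C[1]=6) = 6
step 3 = dur = max(L[3]=4, C[2]=5) = 5
step 4 = dur = max(L[4]=?, C[3]=2) = L[4]  (unknown; binding)
step 5 = dur = max(L[5]=6, C[4]=4) = 6
step 6 = dur = max(L[6]=2, C[5]=2) = 2
step 7 = dur = max(L[7]=2, C[6]=5) = 5
step 8 = dur = C[7]=6 = 6
sum of known step durations = 40
dur[4] = total - known = 43 - 40 = 3
L[4] is the binding max in step 4, so L[4] = dur[4] = 3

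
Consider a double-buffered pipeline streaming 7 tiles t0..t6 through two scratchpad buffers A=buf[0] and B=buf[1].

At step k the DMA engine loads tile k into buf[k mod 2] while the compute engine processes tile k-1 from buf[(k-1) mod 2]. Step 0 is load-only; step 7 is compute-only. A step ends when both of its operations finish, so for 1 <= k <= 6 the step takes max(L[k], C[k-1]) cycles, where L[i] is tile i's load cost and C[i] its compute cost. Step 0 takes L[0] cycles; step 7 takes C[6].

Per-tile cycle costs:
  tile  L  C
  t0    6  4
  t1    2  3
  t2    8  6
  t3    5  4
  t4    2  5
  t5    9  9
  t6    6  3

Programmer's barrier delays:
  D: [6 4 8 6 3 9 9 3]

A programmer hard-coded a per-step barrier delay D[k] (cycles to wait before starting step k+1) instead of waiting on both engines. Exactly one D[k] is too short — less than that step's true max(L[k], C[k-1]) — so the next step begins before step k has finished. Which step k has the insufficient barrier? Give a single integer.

hazard at step 4

step 0: need L[0]=6 = 6; D[0]=6 ok
step 1: need max(L[1]=2,C[0]=4) = 4; D[1]=4 ok
step 2: need max(L[2]=8,C[1]=3) = 8; D[2]=8 ok
step 3: need max(L[3]=5,C[2]=6) = 6; D[3]=6 ok
step 4: need max(L[4]=2,C[3]=4) = 4; D[4]=3 SHORT
step 5: need max(L[5]=9,C[4]=5) = 9; D[5]=9 ok
step 6: need max(L[6]=6,C[5]=9) = 9; D[6]=9 ok
step 7: need C[6]=3 = 3; D[7]=3 ok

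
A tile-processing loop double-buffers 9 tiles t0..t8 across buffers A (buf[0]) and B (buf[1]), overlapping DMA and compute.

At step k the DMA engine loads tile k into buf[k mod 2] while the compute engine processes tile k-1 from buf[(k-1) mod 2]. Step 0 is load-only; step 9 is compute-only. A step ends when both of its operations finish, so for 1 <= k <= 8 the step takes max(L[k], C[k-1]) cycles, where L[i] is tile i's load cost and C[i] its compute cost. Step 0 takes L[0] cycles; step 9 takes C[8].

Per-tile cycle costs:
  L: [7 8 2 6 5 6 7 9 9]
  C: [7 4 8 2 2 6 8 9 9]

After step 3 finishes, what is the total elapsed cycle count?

end_cycle[3] = 27

[0] DMA t0→A (7c) ∥ CU idle ⇒ 7c, clock 7
[1] DMA t1→B (8c) ∥ CU A:t0 (7c) ⇒ 8c, clock 15
[2] DMA t2→A (2c) ∥ CU B:t1 (4c) ⇒ 4c, clock 19
[3] DMA t3→B (6c) ∥ CU A:t2 (8c) ⇒ 8c, clock 27
[4] DMA t4→A (5c) ∥ CU B:t3 (2c) ⇒ 5c, clock 32
[5] DMA t5→B (6c) ∥ CU A:t4 (2c) ⇒ 6c, clock 38
[6] DMA t6→A (7c) ∥ CU B:t5 (6c) ⇒ 7c, clock 45
[7] DMA t7→B (9c) ∥ CU A:t6 (8c) ⇒ 9c, clock 54
[8] DMA t8→A (9c) ∥ CU B:t7 (9c) ⇒ 9c, clock 63
[9] DMA idle ∥ CU A:t8 (9c) ⇒ 9c, clock 72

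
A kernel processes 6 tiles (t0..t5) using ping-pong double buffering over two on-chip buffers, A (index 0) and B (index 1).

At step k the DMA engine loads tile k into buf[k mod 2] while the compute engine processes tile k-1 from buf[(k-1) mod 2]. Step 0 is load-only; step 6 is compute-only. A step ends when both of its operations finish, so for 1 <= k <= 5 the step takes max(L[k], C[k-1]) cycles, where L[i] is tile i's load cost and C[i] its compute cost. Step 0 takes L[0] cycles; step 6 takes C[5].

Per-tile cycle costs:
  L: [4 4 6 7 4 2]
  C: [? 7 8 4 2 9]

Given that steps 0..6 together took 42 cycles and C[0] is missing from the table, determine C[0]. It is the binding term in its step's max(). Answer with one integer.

C[0] = 8

step 0: dur = L[0]=4 = 4
step 1: dur = max(L[1]=4, C[0]=?) = C[0]  (unknown; binding)
step 2: dur = max(L[2]=6, C[1]=7) = 7
step 3: dur = max(L[3]=7, C[2]=8) = 8
step 4: dur = max(L[4]=4, C[3]=4) = 4
step 5: dur = max(L[5]=2, C[4]=2) = 2
step 6: dur = C[5]=9 = 9
sum of known step durations = 34
dur[1] = total - known = 42 - 34 = 8
C[0] is the binding max in step 1, so C[0] = dur[1] = 8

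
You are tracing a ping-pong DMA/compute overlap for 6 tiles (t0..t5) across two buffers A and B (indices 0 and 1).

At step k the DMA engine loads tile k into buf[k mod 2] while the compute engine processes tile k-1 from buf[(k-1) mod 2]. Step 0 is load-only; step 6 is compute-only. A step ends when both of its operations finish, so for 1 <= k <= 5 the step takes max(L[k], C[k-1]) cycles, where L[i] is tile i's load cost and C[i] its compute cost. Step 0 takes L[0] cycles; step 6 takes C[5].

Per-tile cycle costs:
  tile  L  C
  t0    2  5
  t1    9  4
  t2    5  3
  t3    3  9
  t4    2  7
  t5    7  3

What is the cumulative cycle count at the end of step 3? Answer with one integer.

[0] DMA t0→A (2c) ∥ CU idle ⇒ 2c, clock 2
[1] DMA t1→B (9c) ∥ CU A:t0 (5c) ⇒ 9c, clock 11
[2] DMA t2→A (5c) ∥ CU B:t1 (4c) ⇒ 5c, clock 16
[3] DMA t3→B (3c) ∥ CU A:t2 (3c) ⇒ 3c, clock 19
[4] DMA t4→A (2c) ∥ CU B:t3 (9c) ⇒ 9c, clock 28
[5] DMA t5→B (7c) ∥ CU A:t4 (7c) ⇒ 7c, clock 35
[6] DMA idle ∥ CU B:t5 (3c) ⇒ 3c, clock 38

end_cycle[3] = 19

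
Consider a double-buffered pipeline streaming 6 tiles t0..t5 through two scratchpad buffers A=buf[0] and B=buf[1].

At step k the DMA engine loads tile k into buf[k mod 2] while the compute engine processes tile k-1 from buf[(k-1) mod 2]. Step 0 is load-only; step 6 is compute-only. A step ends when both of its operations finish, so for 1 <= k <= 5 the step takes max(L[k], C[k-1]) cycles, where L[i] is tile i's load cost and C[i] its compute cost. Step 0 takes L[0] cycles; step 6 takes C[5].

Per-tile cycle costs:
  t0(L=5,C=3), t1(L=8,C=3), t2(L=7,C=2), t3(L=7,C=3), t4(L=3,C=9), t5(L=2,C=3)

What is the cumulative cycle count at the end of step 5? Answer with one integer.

end_cycle[5] = 39

k=0 load=t0/5c comp=- wait=5 total=5
k=1 load=t1/8c comp=t0/3c wait=8 total=13
k=2 load=t2/7c comp=t1/3c wait=7 total=20
k=3 load=t3/7c comp=t2/2c wait=7 total=27
k=4 load=t4/3c comp=t3/3c wait=3 total=30
k=5 load=t5/2c comp=t4/9c wait=9 total=39
k=6 load=- comp=t5/3c wait=3 total=42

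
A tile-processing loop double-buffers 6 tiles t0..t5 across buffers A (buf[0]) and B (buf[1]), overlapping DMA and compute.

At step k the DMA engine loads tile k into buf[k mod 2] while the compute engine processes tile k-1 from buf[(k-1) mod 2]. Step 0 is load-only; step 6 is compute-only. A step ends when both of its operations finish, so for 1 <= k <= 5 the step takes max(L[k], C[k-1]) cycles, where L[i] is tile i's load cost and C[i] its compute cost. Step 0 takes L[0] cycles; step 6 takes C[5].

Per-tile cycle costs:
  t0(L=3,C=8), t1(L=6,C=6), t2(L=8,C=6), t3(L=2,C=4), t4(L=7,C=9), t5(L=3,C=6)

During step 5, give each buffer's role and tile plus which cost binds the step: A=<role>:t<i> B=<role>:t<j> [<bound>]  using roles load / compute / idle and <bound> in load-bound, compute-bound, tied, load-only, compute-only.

step 5: A=compute:t4 B=load:t5 [compute-bound]

  0. 3=3c; end=3; A:t0 B:-
  1. max(6,8)=8c; end=11; A:t0 B:t1
  2. max(8,6)=8c; end=19; A:t2 B:t1
  3. max(2,6)=6c; end=25; A:t2 B:t3
  4. max(7,4)=7c; end=32; A:t4 B:t3
  5. max(3,9)=9c; end=41; A:t4 B:t5
  6. 6=6c; end=47; A:t4 B:t5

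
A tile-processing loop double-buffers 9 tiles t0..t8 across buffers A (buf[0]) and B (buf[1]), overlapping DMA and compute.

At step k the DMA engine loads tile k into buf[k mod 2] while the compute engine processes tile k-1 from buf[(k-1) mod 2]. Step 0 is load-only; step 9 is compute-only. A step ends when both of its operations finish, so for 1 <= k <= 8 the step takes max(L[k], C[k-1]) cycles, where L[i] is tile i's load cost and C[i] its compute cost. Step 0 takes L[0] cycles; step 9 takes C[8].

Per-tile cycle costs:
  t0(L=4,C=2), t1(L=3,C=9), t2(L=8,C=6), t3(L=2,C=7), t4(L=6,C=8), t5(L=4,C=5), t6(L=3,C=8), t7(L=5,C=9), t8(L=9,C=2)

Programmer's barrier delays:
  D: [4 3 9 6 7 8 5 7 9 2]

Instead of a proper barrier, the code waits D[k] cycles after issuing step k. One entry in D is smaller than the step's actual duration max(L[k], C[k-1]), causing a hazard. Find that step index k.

step 0: need L[0]=4 = 4; D[0]=4 ok
step 1: need max(L[1]=3,C[0]=2) = 3; D[1]=3 ok
step 2: need max(L[2]=8,C[1]=9) = 9; D[2]=9 ok
step 3: need max(L[3]=2,C[2]=6) = 6; D[3]=6 ok
step 4: need max(L[4]=6,C[3]=7) = 7; D[4]=7 ok
step 5: need max(L[5]=4,C[4]=8) = 8; D[5]=8 ok
step 6: need max(L[6]=3,C[5]=5) = 5; D[6]=5 ok
step 7: need max(L[7]=5,C[6]=8) = 8; D[7]=7 SHORT
step 8: need max(L[8]=9,C[7]=9) = 9; D[8]=9 ok
step 9: need C[8]=2 = 2; D[9]=2 ok

hazard at step 7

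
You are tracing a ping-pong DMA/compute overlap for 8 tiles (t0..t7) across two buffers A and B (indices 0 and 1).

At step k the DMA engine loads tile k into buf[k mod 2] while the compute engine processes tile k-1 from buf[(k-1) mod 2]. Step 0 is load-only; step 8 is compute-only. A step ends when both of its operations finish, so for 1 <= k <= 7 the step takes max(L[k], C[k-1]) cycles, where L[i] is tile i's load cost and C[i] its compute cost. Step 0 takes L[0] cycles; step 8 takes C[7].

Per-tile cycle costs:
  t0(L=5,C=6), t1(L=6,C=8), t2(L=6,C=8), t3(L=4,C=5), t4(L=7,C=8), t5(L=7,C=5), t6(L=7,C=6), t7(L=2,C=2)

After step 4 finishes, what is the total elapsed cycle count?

end_cycle[4] = 34

  0. 5=5c; end=5; A:t0 B:-
  1. max(6,6)=6c; end=11; A:t0 B:t1
  2. max(6,8)=8c; end=19; A:t2 B:t1
  3. max(4,8)=8c; end=27; A:t2 B:t3
  4. max(7,5)=7c; end=34; A:t4 B:t3
  5. max(7,8)=8c; end=42; A:t4 B:t5
  6. max(7,5)=7c; end=49; A:t6 B:t5
  7. max(2,6)=6c; end=55; A:t6 B:t7
  8. 2=2c; end=57; A:t6 B:t7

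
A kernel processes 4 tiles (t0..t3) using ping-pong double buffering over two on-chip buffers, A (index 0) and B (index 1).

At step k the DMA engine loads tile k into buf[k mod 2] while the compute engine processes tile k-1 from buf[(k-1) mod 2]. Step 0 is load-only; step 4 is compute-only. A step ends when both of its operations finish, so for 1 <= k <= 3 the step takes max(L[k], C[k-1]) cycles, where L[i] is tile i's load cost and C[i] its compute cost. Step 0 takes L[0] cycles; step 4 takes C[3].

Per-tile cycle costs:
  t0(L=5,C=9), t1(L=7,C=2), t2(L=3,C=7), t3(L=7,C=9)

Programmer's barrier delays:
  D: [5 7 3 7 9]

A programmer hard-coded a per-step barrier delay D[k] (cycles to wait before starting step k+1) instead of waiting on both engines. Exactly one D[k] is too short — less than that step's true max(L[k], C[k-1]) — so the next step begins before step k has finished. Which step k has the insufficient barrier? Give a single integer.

hazard at step 1

k=0 barrier L[0]=5→5c, D[0]=5 ok
k=1 barrier max(L[1]=7,C[0]=9)→9c, D[1]=7 SHORT
k=2 barrier max(L[2]=3,C[1]=2)→3c, D[2]=3 ok
k=3 barrier max(L[3]=7,C[2]=7)→7c, D[3]=7 ok
k=4 barrier C[3]=9→9c, D[4]=9 ok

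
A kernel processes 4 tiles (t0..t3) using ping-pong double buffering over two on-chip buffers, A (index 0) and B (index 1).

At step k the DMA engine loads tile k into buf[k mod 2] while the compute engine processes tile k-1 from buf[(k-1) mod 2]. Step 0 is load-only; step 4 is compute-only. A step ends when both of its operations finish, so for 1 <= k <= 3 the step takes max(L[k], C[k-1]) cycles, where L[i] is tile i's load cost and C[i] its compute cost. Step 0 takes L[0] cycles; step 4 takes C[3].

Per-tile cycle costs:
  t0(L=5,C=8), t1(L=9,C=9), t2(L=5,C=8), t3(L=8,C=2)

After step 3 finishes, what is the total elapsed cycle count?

end_cycle[3] = 31

step 0: L[0]=5 → dur=5, Σ=5 | A=load:t0 B=idle [load-only]
step 1: L[1]=9 C[0]=8 → dur=9, Σ=14 | A=compute:t0 B=load:t1 [load-bound]
step 2: L[2]=5 C[1]=9 → dur=9, Σ=23 | A=load:t2 B=compute:t1 [compute-bound]
step 3: L[3]=8 C[2]=8 → dur=8, Σ=31 | A=compute:t2 B=load:t3 [tied]
step 4: C[3]=2 → dur=2, Σ=33 | A=idle B=compute:t3 [compute-only]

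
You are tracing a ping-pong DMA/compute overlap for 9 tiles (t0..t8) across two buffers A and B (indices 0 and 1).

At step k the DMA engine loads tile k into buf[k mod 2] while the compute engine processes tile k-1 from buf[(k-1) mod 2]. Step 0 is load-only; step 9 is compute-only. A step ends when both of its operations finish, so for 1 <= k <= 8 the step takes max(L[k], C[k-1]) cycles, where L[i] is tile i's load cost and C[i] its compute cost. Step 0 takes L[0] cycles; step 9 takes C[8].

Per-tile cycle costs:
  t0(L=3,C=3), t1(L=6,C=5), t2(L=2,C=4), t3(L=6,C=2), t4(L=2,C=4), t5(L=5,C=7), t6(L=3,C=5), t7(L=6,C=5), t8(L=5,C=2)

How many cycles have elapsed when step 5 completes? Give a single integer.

k=0 load=t0/3c comp=- wait=3 total=3
k=1 load=t1/6c comp=t0/3c wait=6 total=9
k=2 load=t2/2c comp=t1/5c wait=5 total=14
k=3 load=t3/6c comp=t2/4c wait=6 total=20
k=4 load=t4/2c comp=t3/2c wait=2 total=22
k=5 load=t5/5c comp=t4/4c wait=5 total=27
k=6 load=t6/3c comp=t5/7c wait=7 total=34
k=7 load=t7/6c comp=t6/5c wait=6 total=40
k=8 load=t8/5c comp=t7/5c wait=5 total=45
k=9 load=- comp=t8/2c wait=2 total=47

end_cycle[5] = 27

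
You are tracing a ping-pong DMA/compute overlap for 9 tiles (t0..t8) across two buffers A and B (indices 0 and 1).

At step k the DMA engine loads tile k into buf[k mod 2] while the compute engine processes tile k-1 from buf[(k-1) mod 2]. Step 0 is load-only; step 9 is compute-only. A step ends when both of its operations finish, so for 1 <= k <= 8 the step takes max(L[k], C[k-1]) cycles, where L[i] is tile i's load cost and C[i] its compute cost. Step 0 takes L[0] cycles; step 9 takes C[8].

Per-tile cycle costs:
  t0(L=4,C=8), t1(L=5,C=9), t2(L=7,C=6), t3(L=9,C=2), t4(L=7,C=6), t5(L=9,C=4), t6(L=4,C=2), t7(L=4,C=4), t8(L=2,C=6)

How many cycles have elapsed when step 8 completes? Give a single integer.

  0. 4=4c; end=4; A:t0 B:-
  1. max(5,8)=8c; end=12; A:t0 B:t1
  2. max(7,9)=9c; end=21; A:t2 B:t1
  3. max(9,6)=9c; end=30; A:t2 B:t3
  4. max(7,2)=7c; end=37; A:t4 B:t3
  5. max(9,6)=9c; end=46; A:t4 B:t5
  6. max(4,4)=4c; end=50; A:t6 B:t5
  7. max(4,2)=4c; end=54; A:t6 B:t7
  8. max(2,4)=4c; end=58; A:t8 B:t7
  9. 6=6c; end=64; A:t8 B:t7

end_cycle[8] = 58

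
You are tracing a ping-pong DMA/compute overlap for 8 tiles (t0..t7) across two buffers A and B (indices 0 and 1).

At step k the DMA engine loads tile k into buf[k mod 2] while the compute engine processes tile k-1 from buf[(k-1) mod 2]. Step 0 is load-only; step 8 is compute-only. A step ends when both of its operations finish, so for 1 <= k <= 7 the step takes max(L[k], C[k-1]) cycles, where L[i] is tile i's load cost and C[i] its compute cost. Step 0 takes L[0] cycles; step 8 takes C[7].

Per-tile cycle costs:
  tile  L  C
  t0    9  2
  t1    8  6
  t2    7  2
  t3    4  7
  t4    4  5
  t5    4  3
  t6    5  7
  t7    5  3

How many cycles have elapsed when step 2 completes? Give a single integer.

[0] DMA t0→A (9c) ∥ CU idle ⇒ 9c, clock 9
[1] DMA t1→B (8c) ∥ CU A:t0 (2c) ⇒ 8c, clock 17
[2] DMA t2→A (7c) ∥ CU B:t1 (6c) ⇒ 7c, clock 24
[3] DMA t3→B (4c) ∥ CU A:t2 (2c) ⇒ 4c, clock 28
[4] DMA t4→A (4c) ∥ CU B:t3 (7c) ⇒ 7c, clock 35
[5] DMA t5→B (4c) ∥ CU A:t4 (5c) ⇒ 5c, clock 40
[6] DMA t6→A (5c) ∥ CU B:t5 (3c) ⇒ 5c, clock 45
[7] DMA t7→B (5c) ∥ CU A:t6 (7c) ⇒ 7c, clock 52
[8] DMA idle ∥ CU B:t7 (3c) ⇒ 3c, clock 55

end_cycle[2] = 24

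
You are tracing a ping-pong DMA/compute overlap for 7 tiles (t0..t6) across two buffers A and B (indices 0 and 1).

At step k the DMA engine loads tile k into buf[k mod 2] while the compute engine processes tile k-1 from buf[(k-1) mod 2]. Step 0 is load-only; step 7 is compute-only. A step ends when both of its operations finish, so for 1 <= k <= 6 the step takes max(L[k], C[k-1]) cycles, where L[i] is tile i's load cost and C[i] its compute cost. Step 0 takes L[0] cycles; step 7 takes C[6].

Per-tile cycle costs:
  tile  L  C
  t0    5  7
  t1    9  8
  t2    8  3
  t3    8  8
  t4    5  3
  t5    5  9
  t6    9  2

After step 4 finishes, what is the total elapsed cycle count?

k=0 load=t0/5c comp=- wait=5 total=5
k=1 load=t1/9c comp=t0/7c wait=9 total=14
k=2 load=t2/8c comp=t1/8c wait=8 total=22
k=3 load=t3/8c comp=t2/3c wait=8 total=30
k=4 load=t4/5c comp=t3/8c wait=8 total=38
k=5 load=t5/5c comp=t4/3c wait=5 total=43
k=6 load=t6/9c comp=t5/9c wait=9 total=52
k=7 load=- comp=t6/2c wait=2 total=54

end_cycle[4] = 38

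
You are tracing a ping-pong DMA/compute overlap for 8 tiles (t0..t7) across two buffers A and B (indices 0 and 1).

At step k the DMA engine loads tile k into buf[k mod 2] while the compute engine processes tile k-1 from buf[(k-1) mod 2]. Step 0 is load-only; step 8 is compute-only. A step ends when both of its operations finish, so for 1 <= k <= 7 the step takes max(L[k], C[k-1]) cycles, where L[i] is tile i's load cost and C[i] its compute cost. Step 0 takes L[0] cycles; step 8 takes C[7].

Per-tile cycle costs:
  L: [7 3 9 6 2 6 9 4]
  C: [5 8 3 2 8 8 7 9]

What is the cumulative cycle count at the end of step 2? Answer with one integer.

end_cycle[2] = 21

[0] DMA t0→A (7c) ∥ CU idle ⇒ 7c, clock 7
[1] DMA t1→B (3c) ∥ CU A:t0 (5c) ⇒ 5c, clock 12
[2] DMA t2→A (9c) ∥ CU B:t1 (8c) ⇒ 9c, clock 21
[3] DMA t3→B (6c) ∥ CU A:t2 (3c) ⇒ 6c, clock 27
[4] DMA t4→A (2c) ∥ CU B:t3 (2c) ⇒ 2c, clock 29
[5] DMA t5→B (6c) ∥ CU A:t4 (8c) ⇒ 8c, clock 37
[6] DMA t6→A (9c) ∥ CU B:t5 (8c) ⇒ 9c, clock 46
[7] DMA t7→B (4c) ∥ CU A:t6 (7c) ⇒ 7c, clock 53
[8] DMA idle ∥ CU B:t7 (9c) ⇒ 9c, clock 62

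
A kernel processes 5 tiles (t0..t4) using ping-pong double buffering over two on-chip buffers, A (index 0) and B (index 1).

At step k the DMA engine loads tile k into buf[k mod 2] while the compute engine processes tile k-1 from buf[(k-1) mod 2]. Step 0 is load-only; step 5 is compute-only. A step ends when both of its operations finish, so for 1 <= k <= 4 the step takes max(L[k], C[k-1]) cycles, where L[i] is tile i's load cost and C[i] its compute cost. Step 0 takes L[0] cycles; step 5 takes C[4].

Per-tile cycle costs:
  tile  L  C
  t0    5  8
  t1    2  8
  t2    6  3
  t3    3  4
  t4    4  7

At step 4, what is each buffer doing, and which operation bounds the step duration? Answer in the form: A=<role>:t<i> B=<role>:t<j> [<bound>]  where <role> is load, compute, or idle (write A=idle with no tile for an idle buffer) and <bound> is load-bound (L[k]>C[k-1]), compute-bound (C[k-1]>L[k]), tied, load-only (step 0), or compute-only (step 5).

step 4: A=load:t4 B=compute:t3 [tied]

  0. 5=5c; end=5; A:t0 B:-
  1. max(2,8)=8c; end=13; A:t0 B:t1
  2. max(6,8)=8c; end=21; A:t2 B:t1
  3. max(3,3)=3c; end=24; A:t2 B:t3
  4. max(4,4)=4c; end=28; A:t4 B:t3
  5. 7=7c; end=35; A:t4 B:t3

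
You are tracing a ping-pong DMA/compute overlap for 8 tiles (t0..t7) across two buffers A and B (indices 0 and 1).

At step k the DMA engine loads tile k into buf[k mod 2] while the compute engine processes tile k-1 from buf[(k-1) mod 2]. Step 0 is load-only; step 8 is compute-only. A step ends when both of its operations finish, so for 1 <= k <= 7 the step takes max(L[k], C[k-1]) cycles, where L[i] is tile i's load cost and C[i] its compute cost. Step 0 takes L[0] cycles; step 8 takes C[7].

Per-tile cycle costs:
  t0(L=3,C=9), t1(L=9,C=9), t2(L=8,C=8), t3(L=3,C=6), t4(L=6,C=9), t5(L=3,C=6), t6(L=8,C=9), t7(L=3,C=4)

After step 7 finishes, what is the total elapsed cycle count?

end_cycle[7] = 61

  0. 3=3c; end=3; A:t0 B:-
  1. max(9,9)=9c; end=12; A:t0 B:t1
  2. max(8,9)=9c; end=21; A:t2 B:t1
  3. max(3,8)=8c; end=29; A:t2 B:t3
  4. max(6,6)=6c; end=35; A:t4 B:t3
  5. max(3,9)=9c; end=44; A:t4 B:t5
  6. max(8,6)=8c; end=52; A:t6 B:t5
  7. max(3,9)=9c; end=61; A:t6 B:t7
  8. 4=4c; end=65; A:t6 B:t7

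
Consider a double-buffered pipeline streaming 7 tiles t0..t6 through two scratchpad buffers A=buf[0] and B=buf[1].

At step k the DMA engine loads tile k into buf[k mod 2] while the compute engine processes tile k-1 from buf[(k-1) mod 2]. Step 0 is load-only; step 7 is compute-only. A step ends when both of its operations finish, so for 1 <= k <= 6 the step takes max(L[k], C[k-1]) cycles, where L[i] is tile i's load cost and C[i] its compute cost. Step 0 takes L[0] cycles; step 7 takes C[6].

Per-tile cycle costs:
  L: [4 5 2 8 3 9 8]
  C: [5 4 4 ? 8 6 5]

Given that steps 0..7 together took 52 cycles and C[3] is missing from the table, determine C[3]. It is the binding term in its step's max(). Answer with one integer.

C[3] = 9

step 0 = dur = L[0]=4 = 4
step 1 = dur = max(L[1]=5, C[0]=5) = 5
step 2 = dur = max(L[2]=2, C[1]=4) = 4
step 3 = dur = max(L[3]=8, C[2]=4) = 8
step 4 = dur = max(L[4]=3, C[3]=?) = C[3]  (unknown; binding)
step 5 = dur = max(L[5]=9, C[4]=8) = 9
step 6 = dur = max(L[6]=8, C[5]=6) = 8
step 7 = dur = C[6]=5 = 5
sum of known step durations = 43
dur[4] = total - known = 52 - 43 = 9
C[3] is the binding max in step 4, so C[3] = dur[4] = 9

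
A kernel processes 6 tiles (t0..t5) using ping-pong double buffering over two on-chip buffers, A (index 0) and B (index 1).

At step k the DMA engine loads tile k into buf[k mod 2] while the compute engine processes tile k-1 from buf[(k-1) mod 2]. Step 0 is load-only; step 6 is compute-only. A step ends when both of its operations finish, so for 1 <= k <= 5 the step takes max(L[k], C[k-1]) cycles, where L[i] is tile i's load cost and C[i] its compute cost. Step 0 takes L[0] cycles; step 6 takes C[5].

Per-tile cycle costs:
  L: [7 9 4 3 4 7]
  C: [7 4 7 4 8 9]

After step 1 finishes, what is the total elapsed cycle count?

end_cycle[1] = 16

step 0: L[0]=7 → dur=7, Σ=7 | A=load:t0 B=idle [load-only]
step 1: L[1]=9 C[0]=7 → dur=9, Σ=16 | A=compute:t0 B=load:t1 [load-bound]
step 2: L[2]=4 C[1]=4 → dur=4, Σ=20 | A=load:t2 B=compute:t1 [tied]
step 3: L[3]=3 C[2]=7 → dur=7, Σ=27 | A=compute:t2 B=load:t3 [compute-bound]
step 4: L[4]=4 C[3]=4 → dur=4, Σ=31 | A=load:t4 B=compute:t3 [tied]
step 5: L[5]=7 C[4]=8 → dur=8, Σ=39 | A=compute:t4 B=load:t5 [compute-bound]
step 6: C[5]=9 → dur=9, Σ=48 | A=idle B=compute:t5 [compute-only]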